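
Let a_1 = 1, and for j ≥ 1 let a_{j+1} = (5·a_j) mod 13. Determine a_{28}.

8

We have a_1 = 1,  a_2 = 5,  a_3 = 12,  a_4 = 8,  a_5 = 1.
Since a_5 = a_1 = 1, the sequence is periodic with period 4.
(28 - 1) mod 4 = 3, so a_{28} = a_4 = 8.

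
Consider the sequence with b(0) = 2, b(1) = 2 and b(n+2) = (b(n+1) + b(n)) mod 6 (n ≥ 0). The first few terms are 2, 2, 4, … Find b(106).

4

Computing terms: b(0) = 2; b(1) = 2; b(2) = 4; b(3) = 0; b(4) = 4; b(5) = 4; b(6) = 2; b(7) = 0; b(8) = 2; b(9) = 2.
The sequence repeats with period 8.
So b(106) = b(0 + ((106-0) mod 8)) = b(2) = 4.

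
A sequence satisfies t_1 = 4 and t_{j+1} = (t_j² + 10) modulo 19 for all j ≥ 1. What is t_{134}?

15

t_1 = 4; t_2 = 7; t_3 = 2; t_4 = 14; t_5 = 16; t_6 = 0; t_7 = 10; t_8 = 15; t_9 = 7.
Since t_9 = t_2 = 7, the sequence is eventually periodic: after a pre-period of length 1 it cycles with period 7.
For j ≥ 2, t_j depends only on (j - 2) mod 7. (134 - 2) mod 7 = 6, so t_{134} = t_8 = 15.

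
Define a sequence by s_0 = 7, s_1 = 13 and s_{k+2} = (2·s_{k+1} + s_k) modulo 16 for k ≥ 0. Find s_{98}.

We have s_0 = 7; s_1 = 13; s_2 = 1; s_3 = 15; s_4 = 15; s_5 = 13; s_6 = 9; s_7 = 15; s_8 = 7; s_9 = 13.
The sequence repeats with period 8.
So s_{98} = s_{0 + ((98-0) mod 8)} = s_2 = 1.

1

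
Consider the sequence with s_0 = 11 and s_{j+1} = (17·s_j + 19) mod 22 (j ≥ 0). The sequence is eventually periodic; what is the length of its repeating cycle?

Computing terms: s_0 = 11; s_1 = 8; s_2 = 1; s_3 = 14; s_4 = 15; s_5 = 10; s_6 = 13; s_7 = 20; s_8 = 7; s_9 = 6; s_{10} = 11.
The sequence repeats with period 10.

10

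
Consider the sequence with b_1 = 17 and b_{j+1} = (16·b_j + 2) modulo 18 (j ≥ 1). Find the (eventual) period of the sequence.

9

Listing terms: b_1 = 17; b_2 = 4; b_3 = 12; b_4 = 14; b_5 = 10; b_6 = 0; b_7 = 2; b_8 = 16; b_9 = 6; b_{10} = 8; b_{11} = 4.
Since b_{11} = b_2 = 4, the sequence is eventually periodic: after a pre-period of length 1 it cycles with period 9.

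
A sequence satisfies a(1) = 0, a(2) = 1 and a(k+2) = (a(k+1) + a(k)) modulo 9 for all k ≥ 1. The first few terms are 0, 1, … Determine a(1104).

Listing terms: a(1) = 0,  a(2) = 1,  a(3) = 1,  a(4) = 2,  a(5) = 3,  a(6) = 5,  a(7) = 8,  a(8) = 4,  a(9) = 3,  a(10) = 7,  a(11) = 1,  a(12) = 8,  a(13) = 0,  a(14) = 8,  a(15) = 8,  a(16) = 7,  a(17) = 6,  a(18) = 4,  a(19) = 1,  a(20) = 5,  a(21) = 6,  a(22) = 2,  a(23) = 8,  a(24) = 1,  a(25) = 0,  a(26) = 1.
Since (a(25), a(26)) = (a(1), a(2)) = (0, 1) (two consecutive terms determine the rest), the sequence is periodic with period 24.
So a(1104) = a(1 + ((1104-1) mod 24)) = a(24) = 1.

1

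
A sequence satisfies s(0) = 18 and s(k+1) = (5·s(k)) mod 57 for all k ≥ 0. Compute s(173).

Computing terms: s(0) = 18; s(1) = 33; s(2) = 51; s(3) = 27; s(4) = 21; s(5) = 48; s(6) = 12; s(7) = 3; s(8) = 15; s(9) = 18.
Since s(9) = s(0) = 18, the sequence is periodic with period 9.
So s(173) = s(0 + ((173-0) mod 9)) = s(2) = 51.

51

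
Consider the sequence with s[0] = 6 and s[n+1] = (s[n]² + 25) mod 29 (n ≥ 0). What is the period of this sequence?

We have s[0] = 6,  s[1] = 3,  s[2] = 5,  s[3] = 21,  s[4] = 2,  s[5] = 0,  s[6] = 25,  s[7] = 12,  s[8] = 24,  s[9] = 21.
Since s[9] = s[3] = 21, the sequence is eventually periodic: after a pre-period of length 3 it cycles with period 6.

6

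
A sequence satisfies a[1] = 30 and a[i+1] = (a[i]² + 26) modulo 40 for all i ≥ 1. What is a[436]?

30

Listing terms: a[1] = 30, a[2] = 6, a[3] = 22, a[4] = 30.
The sequence repeats with period 3.
So a[436] = a[1 + ((436-1) mod 3)] = a[1] = 30.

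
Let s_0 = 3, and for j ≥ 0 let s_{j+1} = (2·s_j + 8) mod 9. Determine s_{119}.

2

We have s_0 = 3, s_1 = 5, s_2 = 0, s_3 = 8, s_4 = 6, s_5 = 2, s_6 = 3.
Since s_6 = s_0 = 3, the sequence is periodic with period 6.
(119 - 0) mod 6 = 5, so s_{119} = s_5 = 2.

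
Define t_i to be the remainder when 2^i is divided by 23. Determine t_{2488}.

4

Listing terms: t_1 = 2; t_2 = 4; t_3 = 8; t_4 = 16; t_5 = 9; t_6 = 18; t_7 = 13; t_8 = 3; t_9 = 6; t_{10} = 12; t_{11} = 1; t_{12} = 2.
Since t_{12} = t_1 = 2, the sequence is periodic with period 11.
So t_{2488} = t_{1 + ((2488-1) mod 11)} = t_2 = 4.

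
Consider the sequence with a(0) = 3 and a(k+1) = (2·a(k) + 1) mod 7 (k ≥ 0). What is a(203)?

1

a(0) = 3,  a(1) = 0,  a(2) = 1,  a(3) = 3.
Since a(3) = a(0) = 3, the sequence is periodic with period 3.
So a(203) = a(0 + ((203-0) mod 3)) = a(2) = 1.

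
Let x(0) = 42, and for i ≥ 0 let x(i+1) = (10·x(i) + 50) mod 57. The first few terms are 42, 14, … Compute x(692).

7

x(0) = 42, x(1) = 14, x(2) = 19, x(3) = 12, x(4) = 56, x(5) = 40, x(6) = 51, x(7) = 47, x(8) = 7, x(9) = 6, x(10) = 53, x(11) = 10, x(12) = 36, x(13) = 11, x(14) = 46, x(15) = 54, x(16) = 20, x(17) = 22, x(18) = 42.
The sequence repeats with period 18.
So x(692) = x(0 + ((692-0) mod 18)) = x(8) = 7.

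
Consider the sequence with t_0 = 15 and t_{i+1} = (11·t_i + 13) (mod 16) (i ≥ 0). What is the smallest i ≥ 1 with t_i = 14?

3

Computing terms: t_0 = 15, t_1 = 2, t_2 = 3, t_3 = 14, t_4 = 7, t_5 = 10, t_6 = 11, t_7 = 6, t_8 = 15.
The sequence repeats with period 8.
The value 14 first appears (with i ≥ 1) at t_3.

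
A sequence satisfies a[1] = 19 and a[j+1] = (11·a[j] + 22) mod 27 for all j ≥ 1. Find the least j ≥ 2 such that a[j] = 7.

15

We have a[1] = 19,  a[2] = 15,  a[3] = 25,  a[4] = 0,  a[5] = 22,  a[6] = 21,  a[7] = 10,  a[8] = 24,  a[9] = 16,  a[10] = 9,  a[11] = 13,  a[12] = 3,  a[13] = 1,  a[14] = 6,  a[15] = 7,  a[16] = 18,  a[17] = 4,  a[18] = 12,  a[19] = 19.
The sequence repeats with period 18.
The value 7 first appears (with j ≥ 2) at a[15].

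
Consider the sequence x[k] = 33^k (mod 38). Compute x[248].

We have x[1] = 33; x[2] = 25; x[3] = 27; x[4] = 17; x[5] = 29; x[6] = 7; x[7] = 3; x[8] = 23; x[9] = 37; x[10] = 5; x[11] = 13; x[12] = 11; x[13] = 21; x[14] = 9; x[15] = 31; x[16] = 35; x[17] = 15; x[18] = 1; x[19] = 33.
Since x[19] = x[1] = 33, the sequence is periodic with period 18.
So x[248] = x[1 + ((248-1) mod 18)] = x[14] = 9.

9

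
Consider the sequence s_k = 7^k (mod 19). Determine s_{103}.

Computing terms: s_0 = 1,  s_1 = 7,  s_2 = 11,  s_3 = 1.
Since s_3 = s_0 = 1, the sequence is periodic with period 3.
(103 - 0) mod 3 = 1, so s_{103} = s_1 = 7.

7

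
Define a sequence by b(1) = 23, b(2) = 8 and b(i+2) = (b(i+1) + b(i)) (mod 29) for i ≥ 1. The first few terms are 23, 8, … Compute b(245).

5

Computing terms: b(1) = 23,  b(2) = 8,  b(3) = 2,  b(4) = 10,  b(5) = 12,  b(6) = 22,  b(7) = 5,  b(8) = 27,  b(9) = 3,  b(10) = 1,  b(11) = 4,  b(12) = 5,  b(13) = 9,  b(14) = 14,  b(15) = 23,  b(16) = 8.
Since (b(15), b(16)) = (b(1), b(2)) = (23, 8) (two consecutive terms determine the rest), the sequence is periodic with period 14.
So b(245) = b(1 + ((245-1) mod 14)) = b(7) = 5.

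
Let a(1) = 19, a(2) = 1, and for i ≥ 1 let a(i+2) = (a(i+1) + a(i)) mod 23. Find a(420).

Computing terms: a(1) = 19; a(2) = 1; a(3) = 20; a(4) = 21; a(5) = 18; a(6) = 16; a(7) = 11; a(8) = 4; a(9) = 15; a(10) = 19; a(11) = 11; a(12) = 7; a(13) = 18; a(14) = 2; a(15) = 20; a(16) = 22; a(17) = 19; a(18) = 18; a(19) = 14; a(20) = 9; a(21) = 0; a(22) = 9; a(23) = 9; a(24) = 18; a(25) = 4; a(26) = 22; a(27) = 3; a(28) = 2; a(29) = 5; a(30) = 7; a(31) = 12; a(32) = 19; a(33) = 8; a(34) = 4; a(35) = 12; a(36) = 16; a(37) = 5; a(38) = 21; a(39) = 3; a(40) = 1; a(41) = 4; a(42) = 5; a(43) = 9; a(44) = 14; a(45) = 0; a(46) = 14; a(47) = 14; a(48) = 5; a(49) = 19; a(50) = 1.
Since (a(49), a(50)) = (a(1), a(2)) = (19, 1) (two consecutive terms determine the rest), the sequence is periodic with period 48.
(420 - 1) mod 48 = 35, so a(420) = a(36) = 16.

16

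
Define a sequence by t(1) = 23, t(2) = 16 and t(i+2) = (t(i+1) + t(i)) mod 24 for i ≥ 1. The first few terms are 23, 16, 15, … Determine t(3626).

16

We have t(1) = 23; t(2) = 16; t(3) = 15; t(4) = 7; t(5) = 22; t(6) = 5; t(7) = 3; t(8) = 8; t(9) = 11; t(10) = 19; t(11) = 6; t(12) = 1; t(13) = 7; t(14) = 8; t(15) = 15; t(16) = 23; t(17) = 14; t(18) = 13; t(19) = 3; t(20) = 16; t(21) = 19; t(22) = 11; t(23) = 6; t(24) = 17; t(25) = 23; t(26) = 16.
Since (t(25), t(26)) = (t(1), t(2)) = (23, 16) (two consecutive terms determine the rest), the sequence is periodic with period 24.
(3626 - 1) mod 24 = 1, so t(3626) = t(2) = 16.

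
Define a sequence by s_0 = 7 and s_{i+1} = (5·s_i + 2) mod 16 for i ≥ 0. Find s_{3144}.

7

Listing terms: s_0 = 7; s_1 = 5; s_2 = 11; s_3 = 9; s_4 = 15; s_5 = 13; s_6 = 3; s_7 = 1; s_8 = 7.
The sequence repeats with period 8.
So s_{3144} = s_{0 + ((3144-0) mod 8)} = s_0 = 7.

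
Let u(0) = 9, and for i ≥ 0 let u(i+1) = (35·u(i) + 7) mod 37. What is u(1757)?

Listing terms: u(0) = 9, u(1) = 26, u(2) = 29, u(3) = 23, u(4) = 35, u(5) = 11, u(6) = 22, u(7) = 0, u(8) = 7, u(9) = 30, u(10) = 21, u(11) = 2, u(12) = 3, u(13) = 1, u(14) = 5, u(15) = 34, u(16) = 13, u(17) = 18, u(18) = 8, u(19) = 28, u(20) = 25, u(21) = 31, u(22) = 19, u(23) = 6, u(24) = 32, u(25) = 17, u(26) = 10, u(27) = 24, u(28) = 33, u(29) = 15, u(30) = 14, u(31) = 16, u(32) = 12, u(33) = 20, u(34) = 4, u(35) = 36, u(36) = 9.
Since u(36) = u(0) = 9, the sequence is periodic with period 36.
(1757 - 0) mod 36 = 29, so u(1757) = u(29) = 15.

15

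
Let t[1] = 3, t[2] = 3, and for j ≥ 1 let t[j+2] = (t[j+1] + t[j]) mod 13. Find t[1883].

Listing terms: t[1] = 3, t[2] = 3, t[3] = 6, t[4] = 9, t[5] = 2, t[6] = 11, t[7] = 0, t[8] = 11, t[9] = 11, t[10] = 9, t[11] = 7, t[12] = 3, t[13] = 10, t[14] = 0, t[15] = 10, t[16] = 10, t[17] = 7, t[18] = 4, t[19] = 11, t[20] = 2, t[21] = 0, t[22] = 2, t[23] = 2, t[24] = 4, t[25] = 6, t[26] = 10, t[27] = 3, t[28] = 0, t[29] = 3, t[30] = 3.
Since (t[29], t[30]) = (t[1], t[2]) = (3, 3) (two consecutive terms determine the rest), the sequence is periodic with period 28.
So t[1883] = t[1 + ((1883-1) mod 28)] = t[7] = 0.

0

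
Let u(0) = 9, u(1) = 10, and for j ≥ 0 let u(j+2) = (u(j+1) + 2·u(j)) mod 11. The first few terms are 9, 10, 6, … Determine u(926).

We have u(0) = 9; u(1) = 10; u(2) = 6; u(3) = 4; u(4) = 5; u(5) = 2; u(6) = 1; u(7) = 5; u(8) = 7; u(9) = 6; u(10) = 9; u(11) = 10.
Since (u(10), u(11)) = (u(0), u(1)) = (9, 10) (two consecutive terms determine the rest), the sequence is periodic with period 10.
So u(926) = u(0 + ((926-0) mod 10)) = u(6) = 1.

1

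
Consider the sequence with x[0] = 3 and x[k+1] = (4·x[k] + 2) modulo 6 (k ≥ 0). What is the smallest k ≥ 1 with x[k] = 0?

3

Computing terms: x[0] = 3; x[1] = 2; x[2] = 4; x[3] = 0; x[4] = 2.
Since x[4] = x[1] = 2, the sequence is eventually periodic: after a pre-period of length 1 it cycles with period 3.
The value 0 first appears (with k ≥ 1) at x[3].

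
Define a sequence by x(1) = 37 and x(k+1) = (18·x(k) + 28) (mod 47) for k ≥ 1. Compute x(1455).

41

We have x(1) = 37, x(2) = 36, x(3) = 18, x(4) = 23, x(5) = 19, x(6) = 41, x(7) = 14, x(8) = 45, x(9) = 39, x(10) = 25, x(11) = 8, x(12) = 31, x(13) = 22, x(14) = 1, x(15) = 46, x(16) = 10, x(17) = 20, x(18) = 12, x(19) = 9, x(20) = 2, x(21) = 17, x(22) = 5, x(23) = 24, x(24) = 37.
The sequence repeats with period 23.
(1455 - 1) mod 23 = 5, so x(1455) = x(6) = 41.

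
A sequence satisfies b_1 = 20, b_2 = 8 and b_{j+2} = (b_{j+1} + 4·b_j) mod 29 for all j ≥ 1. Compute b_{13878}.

24

Computing terms: b_1 = 20,  b_2 = 8,  b_3 = 1,  b_4 = 4,  b_5 = 8,  b_6 = 24,  b_7 = 27,  b_8 = 7,  b_9 = 28,  b_{10} = 27,  b_{11} = 23,  b_{12} = 15,  b_{13} = 20,  b_{14} = 22,  b_{15} = 15,  b_{16} = 16,  b_{17} = 18,  b_{18} = 24,  b_{19} = 9,  b_{20} = 18,  b_{21} = 25,  b_{22} = 10,  b_{23} = 23,  b_{24} = 5,  b_{25} = 10,  b_{26} = 1,  b_{27} = 12,  b_{28} = 16,  b_{29} = 6,  b_{30} = 12,  b_{31} = 7,  b_{32} = 26,  b_{33} = 25,  b_{34} = 13,  b_{35} = 26,  b_{36} = 20,  b_{37} = 8.
The sequence repeats with period 35.
(13878 - 1) mod 35 = 17, so b_{13878} = b_{18} = 24.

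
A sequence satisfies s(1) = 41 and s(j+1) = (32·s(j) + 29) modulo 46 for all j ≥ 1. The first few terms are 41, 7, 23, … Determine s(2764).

Computing terms: s(1) = 41; s(2) = 7; s(3) = 23; s(4) = 29; s(5) = 37; s(6) = 17; s(7) = 21; s(8) = 11; s(9) = 13; s(10) = 31; s(11) = 9; s(12) = 41.
The sequence repeats with period 11.
(2764 - 1) mod 11 = 2, so s(2764) = s(3) = 23.

23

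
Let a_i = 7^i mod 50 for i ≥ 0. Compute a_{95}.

Computing terms: a_0 = 1,  a_1 = 7,  a_2 = 49,  a_3 = 43,  a_4 = 1.
The sequence repeats with period 4.
So a_{95} = a_{0 + ((95-0) mod 4)} = a_3 = 43.

43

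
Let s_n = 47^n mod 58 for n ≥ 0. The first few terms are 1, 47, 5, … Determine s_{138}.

Computing terms: s_0 = 1, s_1 = 47, s_2 = 5, s_3 = 3, s_4 = 25, s_5 = 15, s_6 = 9, s_7 = 17, s_8 = 45, s_9 = 27, s_{10} = 51, s_{11} = 19, s_{12} = 23, s_{13} = 37, s_{14} = 57, s_{15} = 11, s_{16} = 53, s_{17} = 55, s_{18} = 33, s_{19} = 43, s_{20} = 49, s_{21} = 41, s_{22} = 13, s_{23} = 31, s_{24} = 7, s_{25} = 39, s_{26} = 35, s_{27} = 21, s_{28} = 1.
Since s_{28} = s_0 = 1, the sequence is periodic with period 28.
(138 - 0) mod 28 = 26, so s_{138} = s_{26} = 35.

35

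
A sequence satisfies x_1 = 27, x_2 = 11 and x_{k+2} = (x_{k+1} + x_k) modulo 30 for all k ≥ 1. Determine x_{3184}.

x_1 = 27,  x_2 = 11,  x_3 = 8,  x_4 = 19,  x_5 = 27,  x_6 = 16,  x_7 = 13,  x_8 = 29,  x_9 = 12,  x_{10} = 11,  x_{11} = 23,  x_{12} = 4,  x_{13} = 27,  x_{14} = 1,  x_{15} = 28,  x_{16} = 29,  x_{17} = 27,  x_{18} = 26,  x_{19} = 23,  x_{20} = 19,  x_{21} = 12,  x_{22} = 1,  x_{23} = 13,  x_{24} = 14,  x_{25} = 27,  x_{26} = 11.
The sequence repeats with period 24.
So x_{3184} = x_{1 + ((3184-1) mod 24)} = x_{16} = 29.

29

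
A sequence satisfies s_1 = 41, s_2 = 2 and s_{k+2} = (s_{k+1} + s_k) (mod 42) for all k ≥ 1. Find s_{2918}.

We have s_1 = 41, s_2 = 2, s_3 = 1, s_4 = 3, s_5 = 4, s_6 = 7, s_7 = 11, s_8 = 18, s_9 = 29, s_{10} = 5, s_{11} = 34, s_{12} = 39, s_{13} = 31, s_{14} = 28, s_{15} = 17, s_{16} = 3, s_{17} = 20, s_{18} = 23, s_{19} = 1, s_{20} = 24, s_{21} = 25, s_{22} = 7, s_{23} = 32, s_{24} = 39, s_{25} = 29, s_{26} = 26, s_{27} = 13, s_{28} = 39, s_{29} = 10, s_{30} = 7, s_{31} = 17, s_{32} = 24, s_{33} = 41, s_{34} = 23, s_{35} = 22, s_{36} = 3, s_{37} = 25, s_{38} = 28, s_{39} = 11, s_{40} = 39, s_{41} = 8, s_{42} = 5, s_{43} = 13, s_{44} = 18, s_{45} = 31, s_{46} = 7, s_{47} = 38, s_{48} = 3, s_{49} = 41, s_{50} = 2.
Since (s_{49}, s_{50}) = (s_1, s_2) = (41, 2) (two consecutive terms determine the rest), the sequence is periodic with period 48.
So s_{2918} = s_{1 + ((2918-1) mod 48)} = s_{38} = 28.

28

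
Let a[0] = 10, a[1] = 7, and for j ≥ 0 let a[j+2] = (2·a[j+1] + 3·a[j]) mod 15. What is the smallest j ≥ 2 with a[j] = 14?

Computing terms: a[0] = 10, a[1] = 7, a[2] = 14, a[3] = 4, a[4] = 5, a[5] = 7, a[6] = 14.
Since (a[5], a[6]) = (a[1], a[2]) = (7, 14) (two consecutive terms determine the rest), the sequence is eventually periodic: after a pre-period of length 1 it cycles with period 4.
The value 14 first appears (with j ≥ 2) at a[2].

2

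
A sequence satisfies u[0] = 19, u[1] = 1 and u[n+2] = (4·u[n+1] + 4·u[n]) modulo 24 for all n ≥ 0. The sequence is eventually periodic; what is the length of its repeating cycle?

u[0] = 19,  u[1] = 1,  u[2] = 8,  u[3] = 12,  u[4] = 8,  u[5] = 8,  u[6] = 16,  u[7] = 0,  u[8] = 16,  u[9] = 16,  u[10] = 8,  u[11] = 0,  u[12] = 8,  u[13] = 8.
Since (u[12], u[13]) = (u[4], u[5]) = (8, 8) (two consecutive terms determine the rest), the sequence is eventually periodic: after a pre-period of length 4 it cycles with period 8.

8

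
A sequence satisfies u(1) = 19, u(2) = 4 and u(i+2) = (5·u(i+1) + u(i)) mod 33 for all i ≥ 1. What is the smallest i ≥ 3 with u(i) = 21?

11

u(1) = 19,  u(2) = 4,  u(3) = 6,  u(4) = 1,  u(5) = 11,  u(6) = 23,  u(7) = 27,  u(8) = 26,  u(9) = 25,  u(10) = 19,  u(11) = 21,  u(12) = 25,  u(13) = 14,  u(14) = 29,  u(15) = 27,  u(16) = 32,  u(17) = 22,  u(18) = 10,  u(19) = 6,  u(20) = 7,  u(21) = 8,  u(22) = 14,  u(23) = 12,  u(24) = 8,  u(25) = 19,  u(26) = 4.
Since (u(25), u(26)) = (u(1), u(2)) = (19, 4) (two consecutive terms determine the rest), the sequence is periodic with period 24.
The value 21 first appears (with i ≥ 3) at u(11).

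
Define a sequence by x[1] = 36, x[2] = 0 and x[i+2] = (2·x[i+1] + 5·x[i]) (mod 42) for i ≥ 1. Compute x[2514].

0

Listing terms: x[1] = 36; x[2] = 0; x[3] = 12; x[4] = 24; x[5] = 24; x[6] = 0; x[7] = 36; x[8] = 30; x[9] = 30; x[10] = 0; x[11] = 24; x[12] = 6; x[13] = 6; x[14] = 0; x[15] = 30; x[16] = 18; x[17] = 18; x[18] = 0; x[19] = 6; x[20] = 12; x[21] = 12; x[22] = 0; x[23] = 18; x[24] = 36; x[25] = 36; x[26] = 0.
Since (x[25], x[26]) = (x[1], x[2]) = (36, 0) (two consecutive terms determine the rest), the sequence is periodic with period 24.
So x[2514] = x[1 + ((2514-1) mod 24)] = x[18] = 0.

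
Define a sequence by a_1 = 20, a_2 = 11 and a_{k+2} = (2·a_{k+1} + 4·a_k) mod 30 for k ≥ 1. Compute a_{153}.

Listing terms: a_1 = 20,  a_2 = 11,  a_3 = 12,  a_4 = 8,  a_5 = 4,  a_6 = 10,  a_7 = 6,  a_8 = 22,  a_9 = 8,  a_{10} = 14,  a_{11} = 0,  a_{12} = 26,  a_{13} = 22,  a_{14} = 28,  a_{15} = 24,  a_{16} = 10,  a_{17} = 26,  a_{18} = 2,  a_{19} = 18,  a_{20} = 14,  a_{21} = 10,  a_{22} = 16,  a_{23} = 12,  a_{24} = 28,  a_{25} = 14,  a_{26} = 20,  a_{27} = 6,  a_{28} = 2,  a_{29} = 28,  a_{30} = 4,  a_{31} = 0,  a_{32} = 16,  a_{33} = 2,  a_{34} = 8,  a_{35} = 24,  a_{36} = 20,  a_{37} = 16,  a_{38} = 22,  a_{39} = 18,  a_{40} = 4,  a_{41} = 20,  a_{42} = 26,  a_{43} = 12,  a_{44} = 8.
Since (a_{43}, a_{44}) = (a_3, a_4) = (12, 8) (two consecutive terms determine the rest), the sequence is eventually periodic: after a pre-period of length 2 it cycles with period 40.
For k ≥ 3, a_k depends only on (k - 3) mod 40. (153 - 3) mod 40 = 30, so a_{153} = a_{33} = 2.

2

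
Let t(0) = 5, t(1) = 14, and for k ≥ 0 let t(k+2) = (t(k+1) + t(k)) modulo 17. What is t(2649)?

1

t(0) = 5, t(1) = 14, t(2) = 2, t(3) = 16, t(4) = 1, t(5) = 0, t(6) = 1, t(7) = 1, t(8) = 2, t(9) = 3, t(10) = 5, t(11) = 8, t(12) = 13, t(13) = 4, t(14) = 0, t(15) = 4, t(16) = 4, t(17) = 8, t(18) = 12, t(19) = 3, t(20) = 15, t(21) = 1, t(22) = 16, t(23) = 0, t(24) = 16, t(25) = 16, t(26) = 15, t(27) = 14, t(28) = 12, t(29) = 9, t(30) = 4, t(31) = 13, t(32) = 0, t(33) = 13, t(34) = 13, t(35) = 9, t(36) = 5, t(37) = 14.
The sequence repeats with period 36.
So t(2649) = t(0 + ((2649-0) mod 36)) = t(21) = 1.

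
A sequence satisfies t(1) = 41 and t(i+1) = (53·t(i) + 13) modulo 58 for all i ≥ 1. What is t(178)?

We have t(1) = 41, t(2) = 40, t(3) = 45, t(4) = 20, t(5) = 29, t(6) = 42, t(7) = 35, t(8) = 12, t(9) = 11, t(10) = 16, t(11) = 49, t(12) = 0, t(13) = 13, t(14) = 6, t(15) = 41.
Since t(15) = t(1) = 41, the sequence is periodic with period 14.
So t(178) = t(1 + ((178-1) mod 14)) = t(10) = 16.

16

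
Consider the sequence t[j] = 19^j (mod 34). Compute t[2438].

Computing terms: t[0] = 1, t[1] = 19, t[2] = 21, t[3] = 25, t[4] = 33, t[5] = 15, t[6] = 13, t[7] = 9, t[8] = 1.
The sequence repeats with period 8.
(2438 - 0) mod 8 = 6, so t[2438] = t[6] = 13.

13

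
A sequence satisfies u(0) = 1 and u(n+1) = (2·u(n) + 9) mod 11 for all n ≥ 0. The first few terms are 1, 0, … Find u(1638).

10

We have u(0) = 1; u(1) = 0; u(2) = 9; u(3) = 5; u(4) = 8; u(5) = 3; u(6) = 4; u(7) = 6; u(8) = 10; u(9) = 7; u(10) = 1.
The sequence repeats with period 10.
So u(1638) = u(0 + ((1638-0) mod 10)) = u(8) = 10.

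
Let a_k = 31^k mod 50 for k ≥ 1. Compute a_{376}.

31

Computing terms: a_1 = 31, a_2 = 11, a_3 = 41, a_4 = 21, a_5 = 1, a_6 = 31.
The sequence repeats with period 5.
So a_{376} = a_{1 + ((376-1) mod 5)} = a_1 = 31.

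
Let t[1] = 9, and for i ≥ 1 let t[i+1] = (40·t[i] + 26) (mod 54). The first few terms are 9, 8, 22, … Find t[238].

24

t[1] = 9; t[2] = 8; t[3] = 22; t[4] = 42; t[5] = 32; t[6] = 10; t[7] = 48; t[8] = 2; t[9] = 52; t[10] = 0; t[11] = 26; t[12] = 40; t[13] = 6; t[14] = 50; t[15] = 28; t[16] = 12; t[17] = 20; t[18] = 16; t[19] = 18; t[20] = 44; t[21] = 4; t[22] = 24; t[23] = 14; t[24] = 46; t[25] = 30; t[26] = 38; t[27] = 34; t[28] = 36; t[29] = 8.
Since t[29] = t[2] = 8, the sequence is eventually periodic: after a pre-period of length 1 it cycles with period 27.
For i ≥ 2, t[i] depends only on (i - 2) mod 27. (238 - 2) mod 27 = 20, so t[238] = t[22] = 24.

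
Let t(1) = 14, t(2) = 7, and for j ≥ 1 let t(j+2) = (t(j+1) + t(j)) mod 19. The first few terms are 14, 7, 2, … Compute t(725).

11

Listing terms: t(1) = 14; t(2) = 7; t(3) = 2; t(4) = 9; t(5) = 11; t(6) = 1; t(7) = 12; t(8) = 13; t(9) = 6; t(10) = 0; t(11) = 6; t(12) = 6; t(13) = 12; t(14) = 18; t(15) = 11; t(16) = 10; t(17) = 2; t(18) = 12; t(19) = 14; t(20) = 7.
The sequence repeats with period 18.
So t(725) = t(1 + ((725-1) mod 18)) = t(5) = 11.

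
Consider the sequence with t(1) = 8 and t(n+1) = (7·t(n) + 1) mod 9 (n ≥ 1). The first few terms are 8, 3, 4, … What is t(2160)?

Computing terms: t(1) = 8; t(2) = 3; t(3) = 4; t(4) = 2; t(5) = 6; t(6) = 7; t(7) = 5; t(8) = 0; t(9) = 1; t(10) = 8.
Since t(10) = t(1) = 8, the sequence is periodic with period 9.
So t(2160) = t(1 + ((2160-1) mod 9)) = t(9) = 1.

1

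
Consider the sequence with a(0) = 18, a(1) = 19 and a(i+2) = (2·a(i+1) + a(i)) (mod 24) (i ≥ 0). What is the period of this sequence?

a(0) = 18, a(1) = 19, a(2) = 8, a(3) = 11, a(4) = 6, a(5) = 23, a(6) = 4, a(7) = 7, a(8) = 18, a(9) = 19.
Since (a(8), a(9)) = (a(0), a(1)) = (18, 19) (two consecutive terms determine the rest), the sequence is periodic with period 8.

8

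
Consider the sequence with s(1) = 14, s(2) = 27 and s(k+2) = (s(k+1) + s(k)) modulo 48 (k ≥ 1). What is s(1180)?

Computing terms: s(1) = 14,  s(2) = 27,  s(3) = 41,  s(4) = 20,  s(5) = 13,  s(6) = 33,  s(7) = 46,  s(8) = 31,  s(9) = 29,  s(10) = 12,  s(11) = 41,  s(12) = 5,  s(13) = 46,  s(14) = 3,  s(15) = 1,  s(16) = 4,  s(17) = 5,  s(18) = 9,  s(19) = 14,  s(20) = 23,  s(21) = 37,  s(22) = 12,  s(23) = 1,  s(24) = 13,  s(25) = 14,  s(26) = 27.
Since (s(25), s(26)) = (s(1), s(2)) = (14, 27) (two consecutive terms determine the rest), the sequence is periodic with period 24.
(1180 - 1) mod 24 = 3, so s(1180) = s(4) = 20.

20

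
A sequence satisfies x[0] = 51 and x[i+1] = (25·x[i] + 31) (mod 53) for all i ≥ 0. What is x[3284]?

16

Listing terms: x[0] = 51; x[1] = 34; x[2] = 33; x[3] = 8; x[4] = 19; x[5] = 29; x[6] = 14; x[7] = 10; x[8] = 16; x[9] = 7; x[10] = 47; x[11] = 40; x[12] = 24; x[13] = 48; x[14] = 12; x[15] = 13; x[16] = 38; x[17] = 27; x[18] = 17; x[19] = 32; x[20] = 36; x[21] = 30; x[22] = 39; x[23] = 52; x[24] = 6; x[25] = 22; x[26] = 51.
The sequence repeats with period 26.
(3284 - 0) mod 26 = 8, so x[3284] = x[8] = 16.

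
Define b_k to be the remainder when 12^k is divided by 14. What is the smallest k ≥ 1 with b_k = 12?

1

Computing terms: b_0 = 1, b_1 = 12, b_2 = 4, b_3 = 6, b_4 = 2, b_5 = 10, b_6 = 8, b_7 = 12.
Since b_7 = b_1 = 12, the sequence is eventually periodic: after a pre-period of length 1 it cycles with period 6.
The value 12 first appears (with k ≥ 1) at b_1.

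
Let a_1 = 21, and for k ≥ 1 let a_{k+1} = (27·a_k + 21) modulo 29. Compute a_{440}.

20

We have a_1 = 21; a_2 = 8; a_3 = 5; a_4 = 11; a_5 = 28; a_6 = 23; a_7 = 4; a_8 = 13; a_9 = 24; a_{10} = 2; a_{11} = 17; a_{12} = 16; a_{13} = 18; a_{14} = 14; a_{15} = 22; a_{16} = 6; a_{17} = 9; a_{18} = 3; a_{19} = 15; a_{20} = 20; a_{21} = 10; a_{22} = 1; a_{23} = 19; a_{24} = 12; a_{25} = 26; a_{26} = 27; a_{27} = 25; a_{28} = 0; a_{29} = 21.
Since a_{29} = a_1 = 21, the sequence is periodic with period 28.
(440 - 1) mod 28 = 19, so a_{440} = a_{20} = 20.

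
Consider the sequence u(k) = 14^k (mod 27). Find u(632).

u(0) = 1, u(1) = 14, u(2) = 7, u(3) = 17, u(4) = 22, u(5) = 11, u(6) = 19, u(7) = 23, u(8) = 25, u(9) = 26, u(10) = 13, u(11) = 20, u(12) = 10, u(13) = 5, u(14) = 16, u(15) = 8, u(16) = 4, u(17) = 2, u(18) = 1.
The sequence repeats with period 18.
So u(632) = u(0 + ((632-0) mod 18)) = u(2) = 7.

7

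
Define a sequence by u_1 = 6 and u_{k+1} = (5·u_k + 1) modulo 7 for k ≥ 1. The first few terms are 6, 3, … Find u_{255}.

u_1 = 6,  u_2 = 3,  u_3 = 2,  u_4 = 4,  u_5 = 0,  u_6 = 1,  u_7 = 6.
Since u_7 = u_1 = 6, the sequence is periodic with period 6.
(255 - 1) mod 6 = 2, so u_{255} = u_3 = 2.

2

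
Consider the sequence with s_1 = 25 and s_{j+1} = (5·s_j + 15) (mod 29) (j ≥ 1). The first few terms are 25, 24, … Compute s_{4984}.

2

Listing terms: s_1 = 25; s_2 = 24; s_3 = 19; s_4 = 23; s_5 = 14; s_6 = 27; s_7 = 5; s_8 = 11; s_9 = 12; s_{10} = 17; s_{11} = 13; s_{12} = 22; s_{13} = 9; s_{14} = 2; s_{15} = 25.
Since s_{15} = s_1 = 25, the sequence is periodic with period 14.
(4984 - 1) mod 14 = 13, so s_{4984} = s_{14} = 2.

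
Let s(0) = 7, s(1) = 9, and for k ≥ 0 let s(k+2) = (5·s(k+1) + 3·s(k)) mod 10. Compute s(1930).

Listing terms: s(0) = 7, s(1) = 9, s(2) = 6, s(3) = 7, s(4) = 3, s(5) = 6, s(6) = 9, s(7) = 3, s(8) = 2, s(9) = 9, s(10) = 1, s(11) = 2, s(12) = 3, s(13) = 1, s(14) = 4, s(15) = 3, s(16) = 7, s(17) = 4, s(18) = 1, s(19) = 7, s(20) = 8, s(21) = 1, s(22) = 9, s(23) = 8, s(24) = 7, s(25) = 9.
The sequence repeats with period 24.
(1930 - 0) mod 24 = 10, so s(1930) = s(10) = 1.

1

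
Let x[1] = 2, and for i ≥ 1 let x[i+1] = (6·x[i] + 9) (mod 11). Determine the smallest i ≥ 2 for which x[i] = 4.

7

We have x[1] = 2; x[2] = 10; x[3] = 3; x[4] = 5; x[5] = 6; x[6] = 1; x[7] = 4; x[8] = 0; x[9] = 9; x[10] = 8; x[11] = 2.
The sequence repeats with period 10.
The value 4 first appears (with i ≥ 2) at x[7].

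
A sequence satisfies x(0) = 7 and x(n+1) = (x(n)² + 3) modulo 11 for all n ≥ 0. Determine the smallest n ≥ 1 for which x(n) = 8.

1

Computing terms: x(0) = 7,  x(1) = 8,  x(2) = 1,  x(3) = 4,  x(4) = 8.
Since x(4) = x(1) = 8, the sequence is eventually periodic: after a pre-period of length 1 it cycles with period 3.
The value 8 first appears (with n ≥ 1) at x(1).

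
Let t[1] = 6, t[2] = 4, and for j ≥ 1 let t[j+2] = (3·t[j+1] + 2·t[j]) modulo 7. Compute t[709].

2

Listing terms: t[1] = 6; t[2] = 4; t[3] = 3; t[4] = 3; t[5] = 1; t[6] = 2; t[7] = 1; t[8] = 0; t[9] = 2; t[10] = 6; t[11] = 1; t[12] = 1; t[13] = 5; t[14] = 3; t[15] = 5; t[16] = 0; t[17] = 3; t[18] = 2; t[19] = 5; t[20] = 5; t[21] = 4; t[22] = 1; t[23] = 4; t[24] = 0; t[25] = 1; t[26] = 3; t[27] = 4; t[28] = 4; t[29] = 6; t[30] = 5; t[31] = 6; t[32] = 0; t[33] = 5; t[34] = 1; t[35] = 6; t[36] = 6; t[37] = 2; t[38] = 4; t[39] = 2; t[40] = 0; t[41] = 4; t[42] = 5; t[43] = 2; t[44] = 2; t[45] = 3; t[46] = 6; t[47] = 3; t[48] = 0; t[49] = 6; t[50] = 4.
The sequence repeats with period 48.
So t[709] = t[1 + ((709-1) mod 48)] = t[37] = 2.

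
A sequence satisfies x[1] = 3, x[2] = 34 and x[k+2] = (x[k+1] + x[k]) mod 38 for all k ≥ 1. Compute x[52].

21

x[1] = 3,  x[2] = 34,  x[3] = 37,  x[4] = 33,  x[5] = 32,  x[6] = 27,  x[7] = 21,  x[8] = 10,  x[9] = 31,  x[10] = 3,  x[11] = 34.
Since (x[10], x[11]) = (x[1], x[2]) = (3, 34) (two consecutive terms determine the rest), the sequence is periodic with period 9.
So x[52] = x[1 + ((52-1) mod 9)] = x[7] = 21.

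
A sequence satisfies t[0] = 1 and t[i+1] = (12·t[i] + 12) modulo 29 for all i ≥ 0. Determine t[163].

16

We have t[0] = 1; t[1] = 24; t[2] = 10; t[3] = 16; t[4] = 1.
Since t[4] = t[0] = 1, the sequence is periodic with period 4.
(163 - 0) mod 4 = 3, so t[163] = t[3] = 16.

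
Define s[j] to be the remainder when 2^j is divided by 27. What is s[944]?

13

We have s[0] = 1,  s[1] = 2,  s[2] = 4,  s[3] = 8,  s[4] = 16,  s[5] = 5,  s[6] = 10,  s[7] = 20,  s[8] = 13,  s[9] = 26,  s[10] = 25,  s[11] = 23,  s[12] = 19,  s[13] = 11,  s[14] = 22,  s[15] = 17,  s[16] = 7,  s[17] = 14,  s[18] = 1.
The sequence repeats with period 18.
(944 - 0) mod 18 = 8, so s[944] = s[8] = 13.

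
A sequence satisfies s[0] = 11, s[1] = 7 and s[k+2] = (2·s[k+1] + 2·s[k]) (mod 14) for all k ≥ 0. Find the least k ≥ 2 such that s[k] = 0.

9

We have s[0] = 11,  s[1] = 7,  s[2] = 8,  s[3] = 2,  s[4] = 6,  s[5] = 2,  s[6] = 2,  s[7] = 8,  s[8] = 6,  s[9] = 0,  s[10] = 12,  s[11] = 10,  s[12] = 2,  s[13] = 10,  s[14] = 10,  s[15] = 12,  s[16] = 2,  s[17] = 0,  s[18] = 4,  s[19] = 8,  s[20] = 10,  s[21] = 8,  s[22] = 8,  s[23] = 4,  s[24] = 10,  s[25] = 0,  s[26] = 6,  s[27] = 12,  s[28] = 8,  s[29] = 12,  s[30] = 12,  s[31] = 6,  s[32] = 8,  s[33] = 0,  s[34] = 2,  s[35] = 4,  s[36] = 12,  s[37] = 4,  s[38] = 4,  s[39] = 2,  s[40] = 12,  s[41] = 0,  s[42] = 10,  s[43] = 6,  s[44] = 4,  s[45] = 6,  s[46] = 6,  s[47] = 10,  s[48] = 4,  s[49] = 0,  s[50] = 8,  s[51] = 2.
Since (s[50], s[51]) = (s[2], s[3]) = (8, 2) (two consecutive terms determine the rest), the sequence is eventually periodic: after a pre-period of length 2 it cycles with period 48.
The value 0 first appears (with k ≥ 2) at s[9].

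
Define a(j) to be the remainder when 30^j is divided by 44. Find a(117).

24

a(1) = 30,  a(2) = 20,  a(3) = 28,  a(4) = 4,  a(5) = 32,  a(6) = 36,  a(7) = 24,  a(8) = 16,  a(9) = 40,  a(10) = 12,  a(11) = 8,  a(12) = 20.
Since a(12) = a(2) = 20, the sequence is eventually periodic: after a pre-period of length 1 it cycles with period 10.
For j ≥ 2, a(j) depends only on (j - 2) mod 10. (117 - 2) mod 10 = 5, so a(117) = a(7) = 24.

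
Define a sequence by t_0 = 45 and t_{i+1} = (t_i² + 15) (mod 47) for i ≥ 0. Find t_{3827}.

33

We have t_0 = 45, t_1 = 19, t_2 = 0, t_3 = 15, t_4 = 5, t_5 = 40, t_6 = 17, t_7 = 22, t_8 = 29, t_9 = 10, t_{10} = 21, t_{11} = 33, t_{12} = 23, t_{13} = 27, t_{14} = 39, t_{15} = 32, t_{16} = 5.
Since t_{16} = t_4 = 5, the sequence is eventually periodic: after a pre-period of length 4 it cycles with period 12.
For i ≥ 4, t_i depends only on (i - 4) mod 12. (3827 - 4) mod 12 = 7, so t_{3827} = t_{11} = 33.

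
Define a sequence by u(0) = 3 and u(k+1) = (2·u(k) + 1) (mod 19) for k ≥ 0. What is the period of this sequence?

18

u(0) = 3, u(1) = 7, u(2) = 15, u(3) = 12, u(4) = 6, u(5) = 13, u(6) = 8, u(7) = 17, u(8) = 16, u(9) = 14, u(10) = 10, u(11) = 2, u(12) = 5, u(13) = 11, u(14) = 4, u(15) = 9, u(16) = 0, u(17) = 1, u(18) = 3.
Since u(18) = u(0) = 3, the sequence is periodic with period 18.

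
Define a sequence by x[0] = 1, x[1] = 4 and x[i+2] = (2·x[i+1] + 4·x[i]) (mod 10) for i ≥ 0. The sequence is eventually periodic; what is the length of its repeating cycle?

Listing terms: x[0] = 1,  x[1] = 4,  x[2] = 2,  x[3] = 0,  x[4] = 8,  x[5] = 6,  x[6] = 4,  x[7] = 2.
Since (x[6], x[7]) = (x[1], x[2]) = (4, 2) (two consecutive terms determine the rest), the sequence is eventually periodic: after a pre-period of length 1 it cycles with period 5.

5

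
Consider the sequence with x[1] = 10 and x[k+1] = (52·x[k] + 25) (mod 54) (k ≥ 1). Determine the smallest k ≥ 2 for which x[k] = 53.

23

x[1] = 10,  x[2] = 5,  x[3] = 15,  x[4] = 49,  x[5] = 35,  x[6] = 9,  x[7] = 7,  x[8] = 11,  x[9] = 3,  x[10] = 19,  x[11] = 41,  x[12] = 51,  x[13] = 31,  x[14] = 17,  x[15] = 45,  x[16] = 43,  x[17] = 47,  x[18] = 39,  x[19] = 1,  x[20] = 23,  x[21] = 33,  x[22] = 13,  x[23] = 53,  x[24] = 27,  x[25] = 25,  x[26] = 29,  x[27] = 21,  x[28] = 37,  x[29] = 5.
Since x[29] = x[2] = 5, the sequence is eventually periodic: after a pre-period of length 1 it cycles with period 27.
The value 53 first appears (with k ≥ 2) at x[23].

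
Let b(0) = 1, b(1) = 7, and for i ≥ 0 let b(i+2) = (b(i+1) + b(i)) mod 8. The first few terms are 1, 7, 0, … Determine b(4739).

Listing terms: b(0) = 1, b(1) = 7, b(2) = 0, b(3) = 7, b(4) = 7, b(5) = 6, b(6) = 5, b(7) = 3, b(8) = 0, b(9) = 3, b(10) = 3, b(11) = 6, b(12) = 1, b(13) = 7.
Since (b(12), b(13)) = (b(0), b(1)) = (1, 7) (two consecutive terms determine the rest), the sequence is periodic with period 12.
(4739 - 0) mod 12 = 11, so b(4739) = b(11) = 6.

6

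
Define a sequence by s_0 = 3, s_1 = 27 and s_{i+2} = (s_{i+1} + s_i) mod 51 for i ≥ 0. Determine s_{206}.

6

Listing terms: s_0 = 3,  s_1 = 27,  s_2 = 30,  s_3 = 6,  s_4 = 36,  s_5 = 42,  s_6 = 27,  s_7 = 18,  s_8 = 45,  s_9 = 12,  s_{10} = 6,  s_{11} = 18,  s_{12} = 24,  s_{13} = 42,  s_{14} = 15,  s_{15} = 6,  s_{16} = 21,  s_{17} = 27,  s_{18} = 48,  s_{19} = 24,  s_{20} = 21,  s_{21} = 45,  s_{22} = 15,  s_{23} = 9,  s_{24} = 24,  s_{25} = 33,  s_{26} = 6,  s_{27} = 39,  s_{28} = 45,  s_{29} = 33,  s_{30} = 27,  s_{31} = 9,  s_{32} = 36,  s_{33} = 45,  s_{34} = 30,  s_{35} = 24,  s_{36} = 3,  s_{37} = 27.
The sequence repeats with period 36.
(206 - 0) mod 36 = 26, so s_{206} = s_{26} = 6.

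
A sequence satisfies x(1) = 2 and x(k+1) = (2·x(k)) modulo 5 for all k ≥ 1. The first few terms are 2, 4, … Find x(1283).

x(1) = 2, x(2) = 4, x(3) = 3, x(4) = 1, x(5) = 2.
Since x(5) = x(1) = 2, the sequence is periodic with period 4.
(1283 - 1) mod 4 = 2, so x(1283) = x(3) = 3.

3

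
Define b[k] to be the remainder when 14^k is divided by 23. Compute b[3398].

Listing terms: b[0] = 1,  b[1] = 14,  b[2] = 12,  b[3] = 7,  b[4] = 6,  b[5] = 15,  b[6] = 3,  b[7] = 19,  b[8] = 13,  b[9] = 21,  b[10] = 18,  b[11] = 22,  b[12] = 9,  b[13] = 11,  b[14] = 16,  b[15] = 17,  b[16] = 8,  b[17] = 20,  b[18] = 4,  b[19] = 10,  b[20] = 2,  b[21] = 5,  b[22] = 1.
Since b[22] = b[0] = 1, the sequence is periodic with period 22.
(3398 - 0) mod 22 = 10, so b[3398] = b[10] = 18.

18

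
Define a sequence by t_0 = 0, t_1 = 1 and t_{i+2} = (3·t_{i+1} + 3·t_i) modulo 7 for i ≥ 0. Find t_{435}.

4

t_0 = 0; t_1 = 1; t_2 = 3; t_3 = 5; t_4 = 3; t_5 = 3; t_6 = 4; t_7 = 0; t_8 = 5; t_9 = 1; t_{10} = 4; t_{11} = 1; t_{12} = 1; t_{13} = 6; t_{14} = 0; t_{15} = 4; t_{16} = 5; t_{17} = 6; t_{18} = 5; t_{19} = 5; t_{20} = 2; t_{21} = 0; t_{22} = 6; t_{23} = 4; t_{24} = 2; t_{25} = 4; t_{26} = 4; t_{27} = 3; t_{28} = 0; t_{29} = 2; t_{30} = 6; t_{31} = 3; t_{32} = 6; t_{33} = 6; t_{34} = 1; t_{35} = 0; t_{36} = 3; t_{37} = 2; t_{38} = 1; t_{39} = 2; t_{40} = 2; t_{41} = 5; t_{42} = 0; t_{43} = 1.
Since (t_{42}, t_{43}) = (t_0, t_1) = (0, 1) (two consecutive terms determine the rest), the sequence is periodic with period 42.
(435 - 0) mod 42 = 15, so t_{435} = t_{15} = 4.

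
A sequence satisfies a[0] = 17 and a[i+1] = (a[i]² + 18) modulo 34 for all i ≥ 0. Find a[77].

31

a[0] = 17, a[1] = 1, a[2] = 19, a[3] = 5, a[4] = 9, a[5] = 31, a[6] = 27, a[7] = 33, a[8] = 19.
Since a[8] = a[2] = 19, the sequence is eventually periodic: after a pre-period of length 2 it cycles with period 6.
For i ≥ 2, a[i] depends only on (i - 2) mod 6. (77 - 2) mod 6 = 3, so a[77] = a[5] = 31.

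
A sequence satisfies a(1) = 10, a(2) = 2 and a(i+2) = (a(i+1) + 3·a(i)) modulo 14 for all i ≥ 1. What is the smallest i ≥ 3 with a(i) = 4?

3

Computing terms: a(1) = 10; a(2) = 2; a(3) = 4; a(4) = 10; a(5) = 8; a(6) = 10; a(7) = 6; a(8) = 8; a(9) = 12; a(10) = 8; a(11) = 2; a(12) = 12; a(13) = 4; a(14) = 12; a(15) = 10; a(16) = 4; a(17) = 6; a(18) = 4; a(19) = 8; a(20) = 6; a(21) = 2; a(22) = 6; a(23) = 12; a(24) = 2; a(25) = 10; a(26) = 2.
The sequence repeats with period 24.
The value 4 first appears (with i ≥ 3) at a(3).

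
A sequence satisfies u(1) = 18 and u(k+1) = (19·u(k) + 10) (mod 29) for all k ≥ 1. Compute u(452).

20

We have u(1) = 18,  u(2) = 4,  u(3) = 28,  u(4) = 20,  u(5) = 13,  u(6) = 25,  u(7) = 21,  u(8) = 3,  u(9) = 9,  u(10) = 7,  u(11) = 27,  u(12) = 1,  u(13) = 0,  u(14) = 10,  u(15) = 26,  u(16) = 11,  u(17) = 16,  u(18) = 24,  u(19) = 2,  u(20) = 19,  u(21) = 23,  u(22) = 12,  u(23) = 6,  u(24) = 8,  u(25) = 17,  u(26) = 14,  u(27) = 15,  u(28) = 5,  u(29) = 18.
Since u(29) = u(1) = 18, the sequence is periodic with period 28.
So u(452) = u(1 + ((452-1) mod 28)) = u(4) = 20.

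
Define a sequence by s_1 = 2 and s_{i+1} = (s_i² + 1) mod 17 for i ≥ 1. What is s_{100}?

Listing terms: s_1 = 2, s_2 = 5, s_3 = 9, s_4 = 14, s_5 = 10, s_6 = 16, s_7 = 2.
The sequence repeats with period 6.
(100 - 1) mod 6 = 3, so s_{100} = s_4 = 14.

14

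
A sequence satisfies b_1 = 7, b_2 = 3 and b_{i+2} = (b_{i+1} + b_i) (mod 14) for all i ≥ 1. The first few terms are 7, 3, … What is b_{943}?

We have b_1 = 7,  b_2 = 3,  b_3 = 10,  b_4 = 13,  b_5 = 9,  b_6 = 8,  b_7 = 3,  b_8 = 11,  b_9 = 0,  b_{10} = 11,  b_{11} = 11,  b_{12} = 8,  b_{13} = 5,  b_{14} = 13,  b_{15} = 4,  b_{16} = 3,  b_{17} = 7,  b_{18} = 10,  b_{19} = 3,  b_{20} = 13,  b_{21} = 2,  b_{22} = 1,  b_{23} = 3,  b_{24} = 4,  b_{25} = 7,  b_{26} = 11,  b_{27} = 4,  b_{28} = 1,  b_{29} = 5,  b_{30} = 6,  b_{31} = 11,  b_{32} = 3,  b_{33} = 0,  b_{34} = 3,  b_{35} = 3,  b_{36} = 6,  b_{37} = 9,  b_{38} = 1,  b_{39} = 10,  b_{40} = 11,  b_{41} = 7,  b_{42} = 4,  b_{43} = 11,  b_{44} = 1,  b_{45} = 12,  b_{46} = 13,  b_{47} = 11,  b_{48} = 10,  b_{49} = 7,  b_{50} = 3.
Since (b_{49}, b_{50}) = (b_1, b_2) = (7, 3) (two consecutive terms determine the rest), the sequence is periodic with period 48.
(943 - 1) mod 48 = 30, so b_{943} = b_{31} = 11.

11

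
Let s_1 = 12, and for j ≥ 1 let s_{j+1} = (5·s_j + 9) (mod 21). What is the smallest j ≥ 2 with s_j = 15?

4

Listing terms: s_1 = 12, s_2 = 6, s_3 = 18, s_4 = 15, s_5 = 0, s_6 = 9, s_7 = 12.
The sequence repeats with period 6.
The value 15 first appears (with j ≥ 2) at s_4.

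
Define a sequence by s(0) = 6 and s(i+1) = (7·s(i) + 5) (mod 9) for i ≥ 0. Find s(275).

We have s(0) = 6; s(1) = 2; s(2) = 1; s(3) = 3; s(4) = 8; s(5) = 7; s(6) = 0; s(7) = 5; s(8) = 4; s(9) = 6.
The sequence repeats with period 9.
(275 - 0) mod 9 = 5, so s(275) = s(5) = 7.

7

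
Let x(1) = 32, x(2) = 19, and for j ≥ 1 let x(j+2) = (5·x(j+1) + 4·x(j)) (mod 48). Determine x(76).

39

Computing terms: x(1) = 32,  x(2) = 19,  x(3) = 31,  x(4) = 39,  x(5) = 31,  x(6) = 23,  x(7) = 47,  x(8) = 39,  x(9) = 47,  x(10) = 7,  x(11) = 31,  x(12) = 39.
Since (x(11), x(12)) = (x(3), x(4)) = (31, 39) (two consecutive terms determine the rest), the sequence is eventually periodic: after a pre-period of length 2 it cycles with period 8.
For j ≥ 3, x(j) depends only on (j - 3) mod 8. (76 - 3) mod 8 = 1, so x(76) = x(4) = 39.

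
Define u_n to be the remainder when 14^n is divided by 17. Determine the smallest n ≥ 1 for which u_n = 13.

Computing terms: u_0 = 1,  u_1 = 14,  u_2 = 9,  u_3 = 7,  u_4 = 13,  u_5 = 12,  u_6 = 15,  u_7 = 6,  u_8 = 16,  u_9 = 3,  u_{10} = 8,  u_{11} = 10,  u_{12} = 4,  u_{13} = 5,  u_{14} = 2,  u_{15} = 11,  u_{16} = 1.
The sequence repeats with period 16.
The value 13 first appears (with n ≥ 1) at u_4.

4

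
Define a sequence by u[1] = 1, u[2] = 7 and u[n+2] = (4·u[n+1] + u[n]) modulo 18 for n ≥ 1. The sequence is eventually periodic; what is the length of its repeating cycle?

Listing terms: u[1] = 1; u[2] = 7; u[3] = 11; u[4] = 15; u[5] = 17; u[6] = 11; u[7] = 7; u[8] = 3; u[9] = 1; u[10] = 7.
The sequence repeats with period 8.

8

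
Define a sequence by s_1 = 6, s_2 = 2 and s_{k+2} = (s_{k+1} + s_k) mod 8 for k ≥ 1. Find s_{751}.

6

We have s_1 = 6, s_2 = 2, s_3 = 0, s_4 = 2, s_5 = 2, s_6 = 4, s_7 = 6, s_8 = 2.
The sequence repeats with period 6.
So s_{751} = s_{1 + ((751-1) mod 6)} = s_1 = 6.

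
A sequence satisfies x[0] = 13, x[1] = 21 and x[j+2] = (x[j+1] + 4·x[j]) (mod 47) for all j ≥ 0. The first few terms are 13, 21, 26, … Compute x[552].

Computing terms: x[0] = 13; x[1] = 21; x[2] = 26; x[3] = 16; x[4] = 26; x[5] = 43; x[6] = 6; x[7] = 37; x[8] = 14; x[9] = 21; x[10] = 30; x[11] = 20; x[12] = 46; x[13] = 32; x[14] = 28; x[15] = 15; x[16] = 33; x[17] = 46; x[18] = 37; x[19] = 33; x[20] = 40; x[21] = 31; x[22] = 3; x[23] = 33; x[24] = 45; x[25] = 36; x[26] = 28; x[27] = 31; x[28] = 2; x[29] = 32; x[30] = 40; x[31] = 27; x[32] = 46; x[33] = 13; x[34] = 9; x[35] = 14; x[36] = 3; x[37] = 12; x[38] = 24; x[39] = 25; x[40] = 27; x[41] = 33; x[42] = 0; x[43] = 38; x[44] = 38; x[45] = 2; x[46] = 13; x[47] = 21.
The sequence repeats with period 46.
(552 - 0) mod 46 = 0, so x[552] = x[0] = 13.

13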